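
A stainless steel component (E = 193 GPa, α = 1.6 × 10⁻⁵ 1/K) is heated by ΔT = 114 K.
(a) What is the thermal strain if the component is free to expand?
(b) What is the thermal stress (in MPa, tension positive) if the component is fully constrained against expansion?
(a) Free thermal strain ε_th = α·ΔT = (1.6 × 10⁻⁵) × 114 = 0.001824
(b) Fully constrained, the expansion is suppressed, so σ = -E·α·ΔT. Convert E = 193 GPa = 1.93 × 10¹¹ Pa.
  σ = -(1.93 × 10¹¹) × (1.6 × 10⁻⁵) × 114 = -3.52 × 10⁸ Pa = -352 MPa (compressive)
Final answer: (a) ε_th = 0.001824, (b) σ = -352 MPa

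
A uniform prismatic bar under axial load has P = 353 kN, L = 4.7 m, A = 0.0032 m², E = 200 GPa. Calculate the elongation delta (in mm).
Model: a uniform prismatic bar under axial load, so delta = (P·L) / (A·E).
Convert to SI units:
  P = 353 kN = 353000 N
  E = 200 GPa = 2 × 10¹¹ Pa
Substitute:
  delta = (353000 × 4.7) / (0.0032 × (2 × 10¹¹))
  delta = 0.002592 m
Convert: delta = 0.002592 m = 2.592 mm
Final answer: delta = 2.592 mm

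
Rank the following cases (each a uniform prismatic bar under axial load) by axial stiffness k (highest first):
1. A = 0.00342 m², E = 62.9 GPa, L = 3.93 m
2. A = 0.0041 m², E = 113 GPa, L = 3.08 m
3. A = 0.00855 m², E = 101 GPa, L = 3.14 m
Model: a uniform prismatic bar under axial load, so k = (A·E) / L (SI units).
  Case 1: k = (0.00342 × (6.29 × 10¹⁰)) / 3.93 = 5.474 × 10⁷ N/m = 54.74 MN/m
  Case 2: k = (0.0041 × (1.13 × 10¹¹)) / 3.08 = 1.504 × 10⁸ N/m = 150.4 MN/m
  Case 3: k = (0.00855 × (1.01 × 10¹¹)) / 3.14 = 2.75 × 10⁸ N/m = 275 MN/m
Ordering: 275 MN/m (case 3) > 150.4 MN/m (case 2) > 54.74 MN/m (case 1)
Final answer: 3, 2, 1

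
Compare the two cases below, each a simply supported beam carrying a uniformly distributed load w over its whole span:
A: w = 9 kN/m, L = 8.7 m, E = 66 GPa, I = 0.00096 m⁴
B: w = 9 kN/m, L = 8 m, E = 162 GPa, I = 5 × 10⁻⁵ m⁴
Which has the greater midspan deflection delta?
Model: a simply supported beam carrying a uniformly distributed load w over its whole span, so delta = (5·w·L^4) / (384·E·I) (SI units).
  A: delta = (5 × 9000 × 8.7^4) / (384 × (6.6 × 10¹⁰) × 0.00096) = 0.0106 m = 10.6 mm
  B: delta = (5 × 9000 × 8^4) / (384 × (1.62 × 10¹¹) × (5 × 10⁻⁵)) = 0.05926 m = 59.26 mm
59.26 mm > 10.6 mm, so B is larger.
Final answer: B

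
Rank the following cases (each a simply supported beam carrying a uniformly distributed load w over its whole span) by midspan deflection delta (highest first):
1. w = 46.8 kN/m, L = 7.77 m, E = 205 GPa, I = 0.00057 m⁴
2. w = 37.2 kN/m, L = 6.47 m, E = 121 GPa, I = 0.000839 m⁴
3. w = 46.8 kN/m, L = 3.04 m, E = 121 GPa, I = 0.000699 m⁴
Model: a simply supported beam carrying a uniformly distributed load w over its whole span, so delta = (5·w·L^4) / (384·E·I) (SI units).
  Case 1: delta = (5 × 46800 × 7.77^4) / (384 × (2.05 × 10¹¹) × 0.00057) = 0.01901 m = 19.01 mm
  Case 2: delta = (5 × 37200 × 6.47^4) / (384 × (1.21 × 10¹¹) × 0.000839) = 0.008361 m = 8.361 mm
  Case 3: delta = (5 × 46800 × 3.04^4) / (384 × (1.21 × 10¹¹) × 0.000699) = 0.0006153 m = 0.6153 mm
Ordering: 19.01 mm (case 1) > 8.361 mm (case 2) > 0.6153 mm (case 3)
Final answer: 1, 2, 3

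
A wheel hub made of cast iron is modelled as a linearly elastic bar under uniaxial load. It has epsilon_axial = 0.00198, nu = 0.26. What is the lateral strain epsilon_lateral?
Model: a linearly elastic bar under uniaxial load, so epsilon_lateral = -nu·epsilon_axial.
Substitute:
  epsilon_lateral = -(0.26 × 0.00198)
  epsilon_lateral = -0.0005148
Final answer: epsilon_lateral = -0.0005148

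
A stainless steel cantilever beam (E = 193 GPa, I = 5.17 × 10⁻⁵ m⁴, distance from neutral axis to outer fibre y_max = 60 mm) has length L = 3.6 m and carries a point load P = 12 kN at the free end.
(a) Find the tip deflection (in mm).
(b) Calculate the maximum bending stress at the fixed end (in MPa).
(a) Tip deflection of a cantilever with an end point load: δ = P·L^3 / (3·E·I). Convert P = 12 kN = 12000 N, E = 193 GPa = 1.93 × 10¹¹ Pa.
  δ = (12000 × 3.6^3) / (3 × (1.93 × 10¹¹) × (5.17 × 10⁻⁵)) = 0.0187 m = 18.7 mm
(b) Maximum bending moment at the fixed end: M = P·L = 12000 × 3.6 = 43200 N·m. Convert y_max = 60 mm = 0.06 m.
  σ = M·y_max / I = (43200 × 0.06) / (5.17 × 10⁻⁵) = 5.014 × 10⁷ Pa = 50.14 MPa
Final answer: (a) δ = 18.7 mm, (b) σ = 50.14 MPa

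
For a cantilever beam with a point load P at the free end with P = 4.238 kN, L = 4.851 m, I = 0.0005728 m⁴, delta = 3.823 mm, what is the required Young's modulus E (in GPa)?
Model: a cantilever beam with a point load P at the free end, so delta = (P·L^3) / (3·E·I).
Solve for E: E = (P·L^3) / (3·delta·I).
Convert to SI units:
  P = 4.238 kN = 4238 N
  delta = 3.823 mm = 0.003823 m
Substitute:
  E = (4238 × 4.851^3) / (3 × 0.003823 × 0.0005728)
  E = 7.364 × 10¹⁰ Pa
Convert: E = 7.364 × 10¹⁰ Pa = 73.64 GPa
Final answer: E = 73.64 GPa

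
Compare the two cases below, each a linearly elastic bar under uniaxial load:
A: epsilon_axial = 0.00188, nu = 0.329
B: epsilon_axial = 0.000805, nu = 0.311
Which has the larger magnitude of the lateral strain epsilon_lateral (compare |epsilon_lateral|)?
Model: a linearly elastic bar under uniaxial load, so epsilon_lateral = -nu·epsilon_axial (SI units).
  A: epsilon_lateral = -(0.329 × 0.00188) = -0.0006185
  B: epsilon_lateral = -(0.311 × 0.000805) = -0.0002504
|epsilon_lateral|: A = 0.0006185, B = 0.0002504, so A is larger in magnitude.
Final answer: A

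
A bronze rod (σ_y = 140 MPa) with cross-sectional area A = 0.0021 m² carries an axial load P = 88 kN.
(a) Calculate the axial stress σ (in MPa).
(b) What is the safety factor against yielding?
(a) Axial stress σ = P/A. Convert P = 88 kN = 88000 N.
  σ = 88000 / 0.0021 = 4.19 × 10⁷ Pa = 41.9 MPa
(b) Safety factor SF = σ_y/σ = 140 / 41.9 = 3.341
Final answer: (a) σ = 41.9 MPa, (b) SF = 3.341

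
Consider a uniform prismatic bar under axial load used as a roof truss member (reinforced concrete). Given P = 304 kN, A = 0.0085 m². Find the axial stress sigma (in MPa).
Model: a uniform prismatic bar under axial load, so sigma = P / A.
Convert to SI units:
  P = 304 kN = 304000 N
Substitute:
  sigma = 304000 / 0.0085
  sigma = 3.576 × 10⁷ Pa
Convert: sigma = 3.576 × 10⁷ Pa = 35.76 MPa
Final answer: sigma = 35.76 MPa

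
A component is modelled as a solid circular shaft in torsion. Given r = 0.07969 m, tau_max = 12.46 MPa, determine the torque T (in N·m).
Model: a solid circular shaft in torsion, so tau_max = (2·T) / (π·r^3).
Solve for T: T = (π·tau_max·r^3) / 2.
Convert to SI units:
  tau_max = 12.46 MPa = 1.246 × 10⁷ Pa
Substitute:
  T = (π × (1.246 × 10⁷) × 0.07969^3) / 2
  T = 9905 N·m
Final answer: T = 9905 N·m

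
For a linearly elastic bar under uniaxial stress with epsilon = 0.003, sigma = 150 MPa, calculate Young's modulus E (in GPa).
Model: a linearly elastic bar under uniaxial stress, so sigma = E·epsilon.
Solve for E: E = sigma / epsilon.
Convert to SI units:
  sigma = 150 MPa = 1.5 × 10⁸ Pa
Substitute:
  E = (1.5 × 10⁸) / 0.003
  E = 5 × 10¹⁰ Pa
Convert: E = 5 × 10¹⁰ Pa = 50 GPa
Final answer: E = 50 GPa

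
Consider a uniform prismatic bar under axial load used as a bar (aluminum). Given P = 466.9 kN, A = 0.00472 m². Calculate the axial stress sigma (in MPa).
Model: a uniform prismatic bar under axial load, so sigma = P / A.
Convert to SI units:
  P = 466.9 kN = 466900 N
Substitute:
  sigma = 466900 / 0.00472
  sigma = 9.892 × 10⁷ Pa
Convert: sigma = 9.892 × 10⁷ Pa = 98.92 MPa
Final answer: sigma = 98.92 MPa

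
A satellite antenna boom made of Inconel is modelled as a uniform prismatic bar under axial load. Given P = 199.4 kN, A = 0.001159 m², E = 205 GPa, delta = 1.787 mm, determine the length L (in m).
Model: a uniform prismatic bar under axial load, so delta = (P·L) / (A·E).
Solve for L: L = (delta·A·E) / P.
Convert to SI units:
  P = 199.4 kN = 199400 N
  E = 205 GPa = 2.05 × 10¹¹ Pa
  delta = 1.787 mm = 0.001787 m
Substitute:
  L = (0.001787 × 0.001159 × (2.05 × 10¹¹)) / 199400
  L = 2.129 m
Final answer: L = 2.129 m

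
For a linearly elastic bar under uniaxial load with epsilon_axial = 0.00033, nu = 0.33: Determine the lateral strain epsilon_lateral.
Model: a linearly elastic bar under uniaxial load, so epsilon_lateral = -nu·epsilon_axial.
Substitute:
  epsilon_lateral = -(0.33 × 0.00033)
  epsilon_lateral = -0.0001089
Final answer: epsilon_lateral = -0.0001089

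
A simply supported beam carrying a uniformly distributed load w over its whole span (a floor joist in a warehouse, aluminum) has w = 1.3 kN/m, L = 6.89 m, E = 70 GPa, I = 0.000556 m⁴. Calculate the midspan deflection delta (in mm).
Model: a simply supported beam carrying a uniformly distributed load w over its whole span, so delta = (5·w·L^4) / (384·E·I).
Convert to SI units:
  w = 1.3 kN/m = 1300 N/m
  E = 70 GPa = 7 × 10¹⁰ Pa
Substitute:
  delta = (5 × 1300 × 6.89^4) / (384 × (7 × 10¹⁰) × 0.000556)
  delta = 0.0009801 m
Convert: delta = 0.0009801 m = 0.9801 mm
Final answer: delta = 0.9801 mm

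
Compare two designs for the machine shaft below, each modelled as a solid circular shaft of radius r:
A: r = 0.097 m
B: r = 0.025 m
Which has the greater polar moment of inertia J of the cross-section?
Model: a solid circular shaft of radius r, so J = (π·r^4) / 2 (SI units).
  A: J = (π × 0.097^4) / 2 = 0.0001391 m⁴
  B: J = (π × 0.025^4) / 2 = 6.136 × 10⁻⁷ m⁴
0.0001391 m⁴ > 6.136 × 10⁻⁷ m⁴, so A is larger.
Final answer: A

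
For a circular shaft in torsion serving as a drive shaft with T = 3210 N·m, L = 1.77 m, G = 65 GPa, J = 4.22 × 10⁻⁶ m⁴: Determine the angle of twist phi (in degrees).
Model: a circular shaft in torsion, so phi = (T·L) / (G·J).
Convert to SI units:
  G = 65 GPa = 6.5 × 10¹⁰ Pa
Substitute:
  phi = (3210 × 1.77) / ((6.5 × 10¹⁰) × (4.22 × 10⁻⁶))
  phi = 0.02071 rad
Convert to degrees: phi = 0.02071 × 180/π = 1.187°
Final answer: phi = 1.187°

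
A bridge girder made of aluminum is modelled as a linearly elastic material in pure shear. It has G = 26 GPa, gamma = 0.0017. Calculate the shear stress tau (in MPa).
Model: a linearly elastic material in pure shear, so tau = G·gamma.
Convert to SI units:
  G = 26 GPa = 2.6 × 10¹⁰ Pa
Substitute:
  tau = (2.6 × 10¹⁰) × 0.0017
  tau = 4.42 × 10⁷ Pa
Convert: tau = 4.42 × 10⁷ Pa = 44.2 MPa
Final answer: tau = 44.2 MPa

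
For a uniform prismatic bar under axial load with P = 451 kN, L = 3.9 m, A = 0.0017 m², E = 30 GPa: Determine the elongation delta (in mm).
Model: a uniform prismatic bar under axial load, so delta = (P·L) / (A·E).
Convert to SI units:
  P = 451 kN = 451000 N
  E = 30 GPa = 3 × 10¹⁰ Pa
Substitute:
  delta = (451000 × 3.9) / (0.0017 × (3 × 10¹⁰))
  delta = 0.03449 m
Convert: delta = 0.03449 m = 34.49 mm
Final answer: delta = 34.49 mm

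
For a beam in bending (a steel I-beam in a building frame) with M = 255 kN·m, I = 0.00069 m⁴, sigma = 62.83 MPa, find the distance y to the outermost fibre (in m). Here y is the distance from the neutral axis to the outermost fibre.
Model: a beam in bending, so sigma = (M·y) / I.
Solve for y: y = (sigma·I) / M.
Convert to SI units:
  M = 255 kN·m = 255000 N·m
  sigma = 62.83 MPa = 6.283 × 10⁷ Pa
Substitute:
  y = ((6.283 × 10⁷) × 0.00069) / 255000
  y = 0.17 m
Final answer: y = 0.17 m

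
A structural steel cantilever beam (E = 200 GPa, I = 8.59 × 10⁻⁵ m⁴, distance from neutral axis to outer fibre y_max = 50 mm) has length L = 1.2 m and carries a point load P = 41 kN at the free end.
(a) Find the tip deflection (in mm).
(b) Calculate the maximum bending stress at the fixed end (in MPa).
(a) Tip deflection of a cantilever with an end point load: δ = P·L^3 / (3·E·I). Convert P = 41 kN = 41000 N, E = 200 GPa = 2 × 10¹¹ Pa.
  δ = (41000 × 1.2^3) / (3 × (2 × 10¹¹) × (8.59 × 10⁻⁵)) = 0.001375 m = 1.375 mm
(b) Maximum bending moment at the fixed end: M = P·L = 41000 × 1.2 = 49200 N·m. Convert y_max = 50 mm = 0.05 m.
  σ = M·y_max / I = (49200 × 0.05) / (8.59 × 10⁻⁵) = 2.864 × 10⁷ Pa = 28.64 MPa
Final answer: (a) δ = 1.375 mm, (b) σ = 28.64 MPa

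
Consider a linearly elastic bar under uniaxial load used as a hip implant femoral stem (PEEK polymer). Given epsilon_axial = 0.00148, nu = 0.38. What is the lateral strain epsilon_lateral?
Model: a linearly elastic bar under uniaxial load, so epsilon_lateral = -nu·epsilon_axial.
Substitute:
  epsilon_lateral = -(0.38 × 0.00148)
  epsilon_lateral = -0.0005624
Final answer: epsilon_lateral = -0.0005624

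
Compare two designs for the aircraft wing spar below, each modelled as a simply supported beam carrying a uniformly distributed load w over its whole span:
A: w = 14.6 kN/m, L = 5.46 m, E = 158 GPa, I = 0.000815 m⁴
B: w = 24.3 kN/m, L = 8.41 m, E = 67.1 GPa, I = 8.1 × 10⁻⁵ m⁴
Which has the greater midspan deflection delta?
Model: a simply supported beam carrying a uniformly distributed load w over its whole span, so delta = (5·w·L^4) / (384·E·I) (SI units).
  A: delta = (5 × 14600 × 5.46^4) / (384 × (1.58 × 10¹¹) × 0.000815) = 0.001312 m = 1.312 mm
  B: delta = (5 × 24300 × 8.41^4) / (384 × (6.71 × 10¹⁰) × (8.1 × 10⁻⁵)) = 0.2912 m = 291.2 mm
291.2 mm > 1.312 mm, so B is larger.
Final answer: B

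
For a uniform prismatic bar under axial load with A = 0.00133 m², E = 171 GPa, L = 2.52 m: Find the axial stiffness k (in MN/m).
Model: a uniform prismatic bar under axial load, so k = (A·E) / L.
Convert to SI units:
  E = 171 GPa = 1.71 × 10¹¹ Pa
Substitute:
  k = (0.00133 × (1.71 × 10¹¹)) / 2.52
  k = 9.025 × 10⁷ N/m
Convert: k = 9.025 × 10⁷ N/m = 90.25 MN/m
Final answer: k = 90.25 MN/m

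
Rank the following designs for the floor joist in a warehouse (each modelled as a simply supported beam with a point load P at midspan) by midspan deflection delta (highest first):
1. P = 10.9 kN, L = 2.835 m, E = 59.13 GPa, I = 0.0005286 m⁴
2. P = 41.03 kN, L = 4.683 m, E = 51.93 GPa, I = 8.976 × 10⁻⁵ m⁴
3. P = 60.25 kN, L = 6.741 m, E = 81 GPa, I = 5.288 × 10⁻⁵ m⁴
Model: a simply supported beam with a point load P at midspan, so delta = (P·L^3) / (48·E·I) (SI units).
  Case 1: delta = (10900 × 2.835^3) / (48 × (5.913 × 10¹⁰) × 0.0005286) = 0.0001655 m = 0.1655 mm
  Case 2: delta = (41030 × 4.683^3) / (48 × (5.193 × 10¹⁰) × (8.976 × 10⁻⁵)) = 0.01883 m = 18.83 mm
  Case 3: delta = (60250 × 6.741^3) / (48 × (8.1 × 10¹⁰) × (5.288 × 10⁻⁵)) = 0.08977 m = 89.77 mm
Ordering: 89.77 mm (case 3) > 18.83 mm (case 2) > 0.1655 mm (case 1)
Final answer: 3, 2, 1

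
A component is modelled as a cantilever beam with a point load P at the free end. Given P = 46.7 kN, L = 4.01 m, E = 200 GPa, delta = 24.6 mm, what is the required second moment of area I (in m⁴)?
Model: a cantilever beam with a point load P at the free end, so delta = (P·L^3) / (3·E·I).
Solve for I: I = (P·L^3) / (3·delta·E).
Convert to SI units:
  P = 46.7 kN = 46700 N
  E = 200 GPa = 2 × 10¹¹ Pa
  delta = 24.6 mm = 0.0246 m
Substitute:
  I = (46700 × 4.01^3) / (3 × 0.0246 × (2 × 10¹¹))
  I = 0.000204 m⁴
Final answer: I = 0.000204 m⁴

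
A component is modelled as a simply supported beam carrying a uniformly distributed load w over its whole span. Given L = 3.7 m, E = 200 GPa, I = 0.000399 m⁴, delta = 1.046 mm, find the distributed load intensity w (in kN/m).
Model: a simply supported beam carrying a uniformly distributed load w over its whole span, so delta = (5·w·L^4) / (384·E·I).
Solve for w: w = (384·delta·E·I) / (5·L^4).
Convert to SI units:
  E = 200 GPa = 2 × 10¹¹ Pa
  delta = 1.046 mm = 0.001046 m
Substitute:
  w = (384 × 0.001046 × (2 × 10¹¹) × 0.000399) / (5 × 3.7^4)
  w = 34200 N/m
Convert: w = 34200 N/m = 34.2 kN/m
Final answer: w = 34.2 kN/m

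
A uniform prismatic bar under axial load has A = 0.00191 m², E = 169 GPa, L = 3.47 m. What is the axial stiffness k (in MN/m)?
Model: a uniform prismatic bar under axial load, so k = (A·E) / L.
Convert to SI units:
  E = 169 GPa = 1.69 × 10¹¹ Pa
Substitute:
  k = (0.00191 × (1.69 × 10¹¹)) / 3.47
  k = 9.302 × 10⁷ N/m
Convert: k = 9.302 × 10⁷ N/m = 93.02 MN/m
Final answer: k = 93.02 MN/m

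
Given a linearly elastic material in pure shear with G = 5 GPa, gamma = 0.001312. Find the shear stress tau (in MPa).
Model: a linearly elastic material in pure shear, so tau = G·gamma.
Convert to SI units:
  G = 5 GPa = 5 × 10⁹ Pa
Substitute:
  tau = (5 × 10⁹) × 0.001312
  tau = 6.56 × 10⁶ Pa
Convert: tau = 6.56 × 10⁶ Pa = 6.56 MPa
Final answer: tau = 6.56 MPa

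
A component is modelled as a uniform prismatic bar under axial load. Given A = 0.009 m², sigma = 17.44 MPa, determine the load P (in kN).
Model: a uniform prismatic bar under axial load, so sigma = P / A.
Solve for P: P = sigma·A.
Convert to SI units:
  sigma = 17.44 MPa = 1.744 × 10⁷ Pa
Substitute:
  P = (1.744 × 10⁷) × 0.009
  P = 157000 N
Convert: P = 157000 N = 157 kN
Final answer: P = 157 kN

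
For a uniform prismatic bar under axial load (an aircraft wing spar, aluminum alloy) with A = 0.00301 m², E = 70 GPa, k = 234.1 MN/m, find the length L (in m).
Model: a uniform prismatic bar under axial load, so k = (A·E) / L.
Solve for L: L = (A·E) / k.
Convert to SI units:
  E = 70 GPa = 7 × 10¹⁰ Pa
  k = 234.1 MN/m = 2.341 × 10⁸ N/m
Substitute:
  L = (0.00301 × (7 × 10¹⁰)) / (2.341 × 10⁸)
  L = 0.9 m
Final answer: L = 0.9 m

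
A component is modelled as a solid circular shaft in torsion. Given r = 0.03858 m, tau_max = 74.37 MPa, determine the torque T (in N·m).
Model: a solid circular shaft in torsion, so tau_max = (2·T) / (π·r^3).
Solve for T: T = (π·tau_max·r^3) / 2.
Convert to SI units:
  tau_max = 74.37 MPa = 7.437 × 10⁷ Pa
Substitute:
  T = (π × (7.437 × 10⁷) × 0.03858^3) / 2
  T = 6708 N·m
Final answer: T = 6708 N·m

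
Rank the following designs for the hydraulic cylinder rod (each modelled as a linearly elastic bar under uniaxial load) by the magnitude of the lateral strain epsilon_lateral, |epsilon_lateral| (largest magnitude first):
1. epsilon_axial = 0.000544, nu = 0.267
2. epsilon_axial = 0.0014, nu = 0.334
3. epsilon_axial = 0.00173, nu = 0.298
Model: a linearly elastic bar under uniaxial load, so epsilon_lateral = -nu·epsilon_axial (SI units).
  Case 1: epsilon_lateral = -(0.267 × 0.000544) = -0.0001452
  Case 2: epsilon_lateral = -(0.334 × 0.0014) = -0.0004676
  Case 3: epsilon_lateral = -(0.298 × 0.00173) = -0.0005155
Ordering by |epsilon_lateral|: 0.0005155 (case 3) > 0.0004676 (case 2) > 0.0001452 (case 1)
Final answer: 3, 2, 1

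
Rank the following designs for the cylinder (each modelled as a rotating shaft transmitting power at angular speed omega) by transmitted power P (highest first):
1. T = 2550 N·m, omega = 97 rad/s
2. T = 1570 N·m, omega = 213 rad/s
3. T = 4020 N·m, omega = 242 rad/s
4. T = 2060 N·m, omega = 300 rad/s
Model: a rotating shaft transmitting power at angular speed omega, so P = T·omega (SI units).
  Case 1: P = 2550 × 97 = 247400 W = 247.4 kW
  Case 2: P = 1570 × 213 = 334400 W = 334.4 kW
  Case 3: P = 4020 × 242 = 972800 W = 972.8 kW
  Case 4: P = 2060 × 300 = 618000 W = 618 kW
Ordering: 972.8 kW (case 3) > 618 kW (case 4) > 334.4 kW (case 2) > 247.4 kW (case 1)
Final answer: 3, 4, 2, 1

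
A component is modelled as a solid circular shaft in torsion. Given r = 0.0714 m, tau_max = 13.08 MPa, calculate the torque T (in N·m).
Model: a solid circular shaft in torsion, so tau_max = (2·T) / (π·r^3).
Solve for T: T = (π·tau_max·r^3) / 2.
Convert to SI units:
  tau_max = 13.08 MPa = 1.308 × 10⁷ Pa
Substitute:
  T = (π × (1.308 × 10⁷) × 0.0714^3) / 2
  T = 7479 N·m
Final answer: T = 7479 N·m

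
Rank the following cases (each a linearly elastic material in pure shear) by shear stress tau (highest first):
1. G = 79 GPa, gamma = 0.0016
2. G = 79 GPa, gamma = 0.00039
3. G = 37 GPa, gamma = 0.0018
Model: a linearly elastic material in pure shear, so tau = G·gamma (SI units).
  Case 1: tau = (7.9 × 10¹⁰) × 0.0016 = 1.264 × 10⁸ Pa = 126.4 MPa
  Case 2: tau = (7.9 × 10¹⁰) × 0.00039 = 3.081 × 10⁷ Pa = 30.81 MPa
  Case 3: tau = (3.7 × 10¹⁰) × 0.0018 = 6.66 × 10⁷ Pa = 66.6 MPa
Ordering: 126.4 MPa (case 1) > 66.6 MPa (case 3) > 30.81 MPa (case 2)
Final answer: 1, 3, 2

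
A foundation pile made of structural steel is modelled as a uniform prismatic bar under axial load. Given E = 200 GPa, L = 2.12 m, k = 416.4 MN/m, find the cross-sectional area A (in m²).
Model: a uniform prismatic bar under axial load, so k = (A·E) / L.
Solve for A: A = (k·L) / E.
Convert to SI units:
  E = 200 GPa = 2 × 10¹¹ Pa
  k = 416.4 MN/m = 4.164 × 10⁸ N/m
Substitute:
  A = ((4.164 × 10⁸) × 2.12) / (2 × 10¹¹)
  A = 0.004414 m²
Final answer: A = 0.004414 m²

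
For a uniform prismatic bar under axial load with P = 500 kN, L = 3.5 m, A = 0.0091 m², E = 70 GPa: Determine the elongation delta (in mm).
Model: a uniform prismatic bar under axial load, so delta = (P·L) / (A·E).
Convert to SI units:
  P = 500 kN = 500000 N
  E = 70 GPa = 7 × 10¹⁰ Pa
Substitute:
  delta = (500000 × 3.5) / (0.0091 × (7 × 10¹⁰))
  delta = 0.002747 m
Convert: delta = 0.002747 m = 2.747 mm
Final answer: delta = 2.747 mm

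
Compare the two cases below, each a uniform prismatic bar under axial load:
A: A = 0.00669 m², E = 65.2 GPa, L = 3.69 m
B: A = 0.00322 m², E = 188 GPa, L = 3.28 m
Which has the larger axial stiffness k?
Model: a uniform prismatic bar under axial load, so k = (A·E) / L (SI units).
  A: k = (0.00669 × (6.52 × 10¹⁰)) / 3.69 = 1.182 × 10⁸ N/m = 118.2 MN/m
  B: k = (0.00322 × (1.88 × 10¹¹)) / 3.28 = 1.846 × 10⁸ N/m = 184.6 MN/m
184.6 MN/m > 118.2 MN/m, so B is larger.
Final answer: B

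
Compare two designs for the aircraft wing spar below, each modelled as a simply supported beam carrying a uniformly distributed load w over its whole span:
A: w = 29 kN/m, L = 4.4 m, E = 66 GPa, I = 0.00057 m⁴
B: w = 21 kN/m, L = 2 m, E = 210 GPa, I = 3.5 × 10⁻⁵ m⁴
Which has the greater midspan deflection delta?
Model: a simply supported beam carrying a uniformly distributed load w over its whole span, so delta = (5·w·L^4) / (384·E·I) (SI units).
  A: delta = (5 × 29000 × 4.4^4) / (384 × (6.6 × 10¹⁰) × 0.00057) = 0.003762 m = 3.762 mm
  B: delta = (5 × 21000 × 2^4) / (384 × (2.1 × 10¹¹) × (3.5 × 10⁻⁵)) = 0.0005952 m = 0.5952 mm
3.762 mm > 0.5952 mm, so A is larger.
Final answer: A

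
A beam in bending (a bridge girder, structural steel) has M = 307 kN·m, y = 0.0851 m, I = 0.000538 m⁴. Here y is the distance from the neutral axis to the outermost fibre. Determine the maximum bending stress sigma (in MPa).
Model: a beam in bending, so sigma = (M·y) / I.
Convert to SI units:
  M = 307 kN·m = 307000 N·m
Substitute:
  sigma = (307000 × 0.0851) / 0.000538
  sigma = 4.856 × 10⁷ Pa
Convert: sigma = 4.856 × 10⁷ Pa = 48.56 MPa
Final answer: sigma = 48.56 MPa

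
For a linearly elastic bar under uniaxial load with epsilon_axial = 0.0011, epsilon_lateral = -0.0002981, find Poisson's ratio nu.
Model: a linearly elastic bar under uniaxial load, so epsilon_lateral = -nu·epsilon_axial.
Solve for nu: nu = -epsilon_lateral / epsilon_axial.
Substitute:
  nu = -(-0.0002981) / 0.0011
  nu = 0.271
Final answer: nu = 0.271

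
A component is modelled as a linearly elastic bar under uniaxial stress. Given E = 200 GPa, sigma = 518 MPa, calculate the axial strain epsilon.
Model: a linearly elastic bar under uniaxial stress, so sigma = E·epsilon.
Solve for epsilon: epsilon = sigma / E.
Convert to SI units:
  E = 200 GPa = 2 × 10¹¹ Pa
  sigma = 518 MPa = 5.18 × 10⁸ Pa
Substitute:
  epsilon = (5.18 × 10⁸) / (2 × 10¹¹)
  epsilon = 0.00259
Final answer: epsilon = 0.00259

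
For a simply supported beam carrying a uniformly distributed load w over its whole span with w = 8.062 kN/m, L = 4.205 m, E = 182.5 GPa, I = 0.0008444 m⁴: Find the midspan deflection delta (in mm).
Model: a simply supported beam carrying a uniformly distributed load w over its whole span, so delta = (5·w·L^4) / (384·E·I).
Convert to SI units:
  w = 8.062 kN/m = 8062 N/m
  E = 182.5 GPa = 1.825 × 10¹¹ Pa
Substitute:
  delta = (5 × 8062 × 4.205^4) / (384 × (1.825 × 10¹¹) × 0.0008444)
  delta = 0.000213 m
Convert: delta = 0.000213 m = 0.213 mm
Final answer: delta = 0.213 mm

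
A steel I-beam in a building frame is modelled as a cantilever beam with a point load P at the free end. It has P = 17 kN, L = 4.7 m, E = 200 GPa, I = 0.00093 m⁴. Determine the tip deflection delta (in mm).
Model: a cantilever beam with a point load P at the free end, so delta = (P·L^3) / (3·E·I).
Convert to SI units:
  P = 17 kN = 17000 N
  E = 200 GPa = 2 × 10¹¹ Pa
Substitute:
  delta = (17000 × 4.7^3) / (3 × (2 × 10¹¹) × 0.00093)
  delta = 0.003163 m
Convert: delta = 0.003163 m = 3.163 mm
Final answer: delta = 3.163 mm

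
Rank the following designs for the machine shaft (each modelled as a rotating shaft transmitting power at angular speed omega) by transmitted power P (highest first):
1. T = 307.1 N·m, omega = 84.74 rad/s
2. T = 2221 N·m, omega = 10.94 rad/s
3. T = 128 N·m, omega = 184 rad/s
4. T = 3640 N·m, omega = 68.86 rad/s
Model: a rotating shaft transmitting power at angular speed omega, so P = T·omega (SI units).
  Case 1: P = 307.1 × 84.74 = 26020 W = 26.02 kW
  Case 2: P = 2221 × 10.94 = 24300 W = 24.3 kW
  Case 3: P = 128 × 184 = 23550 W = 23.55 kW
  Case 4: P = 3640 × 68.86 = 250700 W = 250.7 kW
Ordering: 250.7 kW (case 4) > 26.02 kW (case 1) > 24.3 kW (case 2) > 23.55 kW (case 3)
Final answer: 4, 1, 2, 3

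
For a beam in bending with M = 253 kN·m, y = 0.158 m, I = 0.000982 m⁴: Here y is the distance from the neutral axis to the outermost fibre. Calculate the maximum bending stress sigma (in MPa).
Model: a beam in bending, so sigma = (M·y) / I.
Convert to SI units:
  M = 253 kN·m = 253000 N·m
Substitute:
  sigma = (253000 × 0.158) / 0.000982
  sigma = 4.071 × 10⁷ Pa
Convert: sigma = 4.071 × 10⁷ Pa = 40.71 MPa
Final answer: sigma = 40.71 MPa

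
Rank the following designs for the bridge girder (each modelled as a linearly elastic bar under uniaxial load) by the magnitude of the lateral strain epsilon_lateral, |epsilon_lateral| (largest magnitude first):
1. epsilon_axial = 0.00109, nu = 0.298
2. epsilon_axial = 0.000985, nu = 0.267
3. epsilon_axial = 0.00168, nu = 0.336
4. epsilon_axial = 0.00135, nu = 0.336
Model: a linearly elastic bar under uniaxial load, so epsilon_lateral = -nu·epsilon_axial (SI units).
  Case 1: epsilon_lateral = -(0.298 × 0.00109) = -0.0003248
  Case 2: epsilon_lateral = -(0.267 × 0.000985) = -0.000263
  Case 3: epsilon_lateral = -(0.336 × 0.00168) = -0.0005645
  Case 4: epsilon_lateral = -(0.336 × 0.00135) = -0.0004536
Ordering by |epsilon_lateral|: 0.0005645 (case 3) > 0.0004536 (case 4) > 0.0003248 (case 1) > 0.000263 (case 2)
Final answer: 3, 4, 1, 2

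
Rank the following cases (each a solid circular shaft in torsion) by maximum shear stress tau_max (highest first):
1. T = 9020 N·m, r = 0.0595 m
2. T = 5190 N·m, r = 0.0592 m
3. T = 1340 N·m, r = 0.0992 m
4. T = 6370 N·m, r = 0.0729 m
Model: a solid circular shaft in torsion, so tau_max = (2·T) / (π·r^3) (SI units).
  Case 1: tau_max = (2 × 9020) / (π × 0.0595^3) = 2.726 × 10⁷ Pa = 27.26 MPa
  Case 2: tau_max = (2 × 5190) / (π × 0.0592^3) = 1.593 × 10⁷ Pa = 15.93 MPa
  Case 3: tau_max = (2 × 1340) / (π × 0.0992^3) = 873900 Pa = 0.8739 MPa
  Case 4: tau_max = (2 × 6370) / (π × 0.0729^3) = 1.047 × 10⁷ Pa = 10.47 MPa
Ordering: 27.26 MPa (case 1) > 15.93 MPa (case 2) > 10.47 MPa (case 4) > 0.8739 MPa (case 3)
Final answer: 1, 2, 4, 3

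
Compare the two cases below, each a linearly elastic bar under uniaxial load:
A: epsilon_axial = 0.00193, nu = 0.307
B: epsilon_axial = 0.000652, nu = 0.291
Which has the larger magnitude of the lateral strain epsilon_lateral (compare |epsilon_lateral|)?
Model: a linearly elastic bar under uniaxial load, so epsilon_lateral = -nu·epsilon_axial (SI units).
  A: epsilon_lateral = -(0.307 × 0.00193) = -0.0005925
  B: epsilon_lateral = -(0.291 × 0.000652) = -0.0001897
|epsilon_lateral|: A = 0.0005925, B = 0.0001897, so A is larger in magnitude.
Final answer: A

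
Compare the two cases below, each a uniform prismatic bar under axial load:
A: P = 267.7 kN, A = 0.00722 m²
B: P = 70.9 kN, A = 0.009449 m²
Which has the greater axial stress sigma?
Model: a uniform prismatic bar under axial load, so sigma = P / A (SI units).
  A: sigma = 267700 / 0.00722 = 3.708 × 10⁷ Pa = 37.08 MPa
  B: sigma = 70900 / 0.009449 = 7.503 × 10⁶ Pa = 7.503 MPa
37.08 MPa > 7.503 MPa, so A is larger.
Final answer: A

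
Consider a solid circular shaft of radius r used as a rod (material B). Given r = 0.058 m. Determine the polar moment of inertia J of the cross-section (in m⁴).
Model: a solid circular shaft of radius r, so J = (π·r^4) / 2.
Substitute:
  J = (π × 0.058^4) / 2
  J = 1.778 × 10⁻⁵ m⁴
Final answer: J = 1.778 × 10⁻⁵ m⁴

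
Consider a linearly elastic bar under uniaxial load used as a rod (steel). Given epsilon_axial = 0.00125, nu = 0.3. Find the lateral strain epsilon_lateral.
Model: a linearly elastic bar under uniaxial load, so epsilon_lateral = -nu·epsilon_axial.
Substitute:
  epsilon_lateral = -(0.3 × 0.00125)
  epsilon_lateral = -0.000375
Final answer: epsilon_lateral = -0.000375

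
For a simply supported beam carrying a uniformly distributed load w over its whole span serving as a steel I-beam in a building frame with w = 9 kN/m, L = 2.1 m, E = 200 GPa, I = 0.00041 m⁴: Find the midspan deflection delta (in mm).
Model: a simply supported beam carrying a uniformly distributed load w over its whole span, so delta = (5·w·L^4) / (384·E·I).
Convert to SI units:
  w = 9 kN/m = 9000 N/m
  E = 200 GPa = 2 × 10¹¹ Pa
Substitute:
  delta = (5 × 9000 × 2.1^4) / (384 × (2 × 10¹¹) × 0.00041)
  delta = 2.779 × 10⁻⁵ m
Convert: delta = 2.779 × 10⁻⁵ m = 0.02779 mm
Final answer: delta = 0.02779 mm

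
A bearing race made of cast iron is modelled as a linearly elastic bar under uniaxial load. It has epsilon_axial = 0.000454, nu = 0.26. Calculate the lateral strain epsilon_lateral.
Model: a linearly elastic bar under uniaxial load, so epsilon_lateral = -nu·epsilon_axial.
Substitute:
  epsilon_lateral = -(0.26 × 0.000454)
  epsilon_lateral = -0.000118
Final answer: epsilon_lateral = -0.000118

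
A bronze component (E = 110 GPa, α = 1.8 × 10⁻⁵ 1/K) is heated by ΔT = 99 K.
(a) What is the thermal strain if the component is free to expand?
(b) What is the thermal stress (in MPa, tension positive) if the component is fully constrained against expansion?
(a) Free thermal strain ε_th = α·ΔT = (1.8 × 10⁻⁵) × 99 = 0.001782
(b) Fully constrained, the expansion is suppressed, so σ = -E·α·ΔT. Convert E = 110 GPa = 1.1 × 10¹¹ Pa.
  σ = -(1.1 × 10¹¹) × (1.8 × 10⁻⁵) × 99 = -1.96 × 10⁸ Pa = -196 MPa (compressive)
Final answer: (a) ε_th = 0.001782, (b) σ = -196 MPa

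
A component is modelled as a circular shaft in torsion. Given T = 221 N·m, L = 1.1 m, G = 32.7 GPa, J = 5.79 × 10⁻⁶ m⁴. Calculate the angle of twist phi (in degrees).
Model: a circular shaft in torsion, so phi = (T·L) / (G·J).
Convert to SI units:
  G = 32.7 GPa = 3.27 × 10¹⁰ Pa
Substitute:
  phi = (221 × 1.1) / ((3.27 × 10¹⁰) × (5.79 × 10⁻⁶))
  phi = 0.001284 rad
Convert to degrees: phi = 0.001284 × 180/π = 0.07357°
Final answer: phi = 0.07357°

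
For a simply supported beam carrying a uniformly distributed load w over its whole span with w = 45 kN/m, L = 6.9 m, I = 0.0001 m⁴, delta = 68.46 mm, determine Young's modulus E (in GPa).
Model: a simply supported beam carrying a uniformly distributed load w over its whole span, so delta = (5·w·L^4) / (384·E·I).
Solve for E: E = (5·w·L^4) / (384·delta·I).
Convert to SI units:
  w = 45 kN/m = 45000 N/m
  delta = 68.46 mm = 0.06846 m
Substitute:
  E = (5 × 45000 × 6.9^4) / (384 × 0.06846 × 0.0001)
  E = 1.94 × 10¹¹ Pa
Convert: E = 1.94 × 10¹¹ Pa = 194 GPa
Final answer: E = 194 GPa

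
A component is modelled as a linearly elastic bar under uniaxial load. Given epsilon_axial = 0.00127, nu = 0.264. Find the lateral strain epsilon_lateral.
Model: a linearly elastic bar under uniaxial load, so epsilon_lateral = -nu·epsilon_axial.
Substitute:
  epsilon_lateral = -(0.264 × 0.00127)
  epsilon_lateral = -0.0003353
Final answer: epsilon_lateral = -0.0003353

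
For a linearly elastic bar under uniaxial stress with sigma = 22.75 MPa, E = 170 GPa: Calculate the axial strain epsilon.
Model: a linearly elastic bar under uniaxial stress, so epsilon = sigma / E.
Convert to SI units:
  sigma = 22.75 MPa = 2.275 × 10⁷ Pa
  E = 170 GPa = 1.7 × 10¹¹ Pa
Substitute:
  epsilon = (2.275 × 10⁷) / (1.7 × 10¹¹)
  epsilon = 0.0001338
Final answer: epsilon = 0.0001338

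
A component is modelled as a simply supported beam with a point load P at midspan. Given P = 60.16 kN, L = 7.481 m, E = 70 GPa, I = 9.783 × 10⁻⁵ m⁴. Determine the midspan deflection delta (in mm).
Model: a simply supported beam with a point load P at midspan, so delta = (P·L^3) / (48·E·I).
Convert to SI units:
  P = 60.16 kN = 60160 N
  E = 70 GPa = 7 × 10¹⁰ Pa
Substitute:
  delta = (60160 × 7.481^3) / (48 × (7 × 10¹⁰) × (9.783 × 10⁻⁵))
  delta = 0.07663 m
Convert: delta = 0.07663 m = 76.63 mm
Final answer: delta = 76.63 mm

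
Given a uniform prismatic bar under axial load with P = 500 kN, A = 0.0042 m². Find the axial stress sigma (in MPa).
Model: a uniform prismatic bar under axial load, so sigma = P / A.
Convert to SI units:
  P = 500 kN = 500000 N
Substitute:
  sigma = 500000 / 0.0042
  sigma = 1.19 × 10⁸ Pa
Convert: sigma = 1.19 × 10⁸ Pa = 119 MPa
Final answer: sigma = 119 MPa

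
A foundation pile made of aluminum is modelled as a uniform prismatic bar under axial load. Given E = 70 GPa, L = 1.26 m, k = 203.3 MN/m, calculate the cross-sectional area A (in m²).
Model: a uniform prismatic bar under axial load, so k = (A·E) / L.
Solve for A: A = (k·L) / E.
Convert to SI units:
  E = 70 GPa = 7 × 10¹⁰ Pa
  k = 203.3 MN/m = 2.033 × 10⁸ N/m
Substitute:
  A = ((2.033 × 10⁸) × 1.26) / (7 × 10¹⁰)
  A = 0.003659 m²
Final answer: A = 0.003659 m²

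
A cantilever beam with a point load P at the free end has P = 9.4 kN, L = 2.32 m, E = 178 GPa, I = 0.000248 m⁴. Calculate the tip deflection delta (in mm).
Model: a cantilever beam with a point load P at the free end, so delta = (P·L^3) / (3·E·I).
Convert to SI units:
  P = 9.4 kN = 9400 N
  E = 178 GPa = 1.78 × 10¹¹ Pa
Substitute:
  delta = (9400 × 2.32^3) / (3 × (1.78 × 10¹¹) × 0.000248)
  delta = 0.0008863 m
Convert: delta = 0.0008863 m = 0.8863 mm
Final answer: delta = 0.8863 mm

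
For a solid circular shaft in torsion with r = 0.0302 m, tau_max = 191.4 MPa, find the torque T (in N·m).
Model: a solid circular shaft in torsion, so tau_max = (2·T) / (π·r^3).
Solve for T: T = (π·tau_max·r^3) / 2.
Convert to SI units:
  tau_max = 191.4 MPa = 1.914 × 10⁸ Pa
Substitute:
  T = (π × (1.914 × 10⁸) × 0.0302^3) / 2
  T = 8281 N·m
Final answer: T = 8281 N·m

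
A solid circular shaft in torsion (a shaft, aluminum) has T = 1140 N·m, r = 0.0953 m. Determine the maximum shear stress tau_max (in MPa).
Model: a solid circular shaft in torsion, so tau_max = (2·T) / (π·r^3).
Substitute:
  tau_max = (2 × 1140) / (π × 0.0953^3)
  tau_max = 838500 Pa
Convert: tau_max = 838500 Pa = 0.8385 MPa
Final answer: tau_max = 0.8385 MPa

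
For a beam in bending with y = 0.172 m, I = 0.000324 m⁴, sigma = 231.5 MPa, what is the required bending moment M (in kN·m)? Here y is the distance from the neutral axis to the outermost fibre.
Model: a beam in bending, so sigma = (M·y) / I.
Solve for M: M = (sigma·I) / y.
Convert to SI units:
  sigma = 231.5 MPa = 2.315 × 10⁸ Pa
Substitute:
  M = ((2.315 × 10⁸) × 0.000324) / 0.172
  M = 436100 N·m
Convert: M = 436100 N·m = 436.1 kN·m
Final answer: M = 436.1 kN·m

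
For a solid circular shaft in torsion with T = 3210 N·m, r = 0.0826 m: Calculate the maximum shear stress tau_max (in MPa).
Model: a solid circular shaft in torsion, so tau_max = (2·T) / (π·r^3).
Substitute:
  tau_max = (2 × 3210) / (π × 0.0826^3)
  tau_max = 3.626 × 10⁶ Pa
Convert: tau_max = 3.626 × 10⁶ Pa = 3.626 MPa
Final answer: tau_max = 3.626 MPa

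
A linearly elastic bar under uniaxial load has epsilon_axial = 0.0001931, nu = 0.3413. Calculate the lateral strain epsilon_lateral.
Model: a linearly elastic bar under uniaxial load, so epsilon_lateral = -nu·epsilon_axial.
Substitute:
  epsilon_lateral = -(0.3413 × 0.0001931)
  epsilon_lateral = -6.591 × 10⁻⁵
Final answer: epsilon_lateral = -6.591 × 10⁻⁵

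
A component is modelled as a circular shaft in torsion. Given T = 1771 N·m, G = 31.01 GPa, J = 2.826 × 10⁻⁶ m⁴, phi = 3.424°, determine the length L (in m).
Model: a circular shaft in torsion, so phi = (T·L) / (G·J).
Solve for L: L = (phi·G·J) / T.
Convert to SI units:
  G = 31.01 GPa = 3.101 × 10¹⁰ Pa
  phi = 3.424° = 0.05976 rad
Substitute:
  L = (0.05976 × (3.101 × 10¹⁰) × (2.826 × 10⁻⁶)) / 1771
  L = 2.957 m
Final answer: L = 2.957 m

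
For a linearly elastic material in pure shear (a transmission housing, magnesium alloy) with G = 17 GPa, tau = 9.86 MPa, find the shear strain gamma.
Model: a linearly elastic material in pure shear, so tau = G·gamma.
Solve for gamma: gamma = tau / G.
Convert to SI units:
  G = 17 GPa = 1.7 × 10¹⁰ Pa
  tau = 9.86 MPa = 9.86 × 10⁶ Pa
Substitute:
  gamma = (9.86 × 10⁶) / (1.7 × 10¹⁰)
  gamma = 0.00058
Final answer: gamma = 0.00058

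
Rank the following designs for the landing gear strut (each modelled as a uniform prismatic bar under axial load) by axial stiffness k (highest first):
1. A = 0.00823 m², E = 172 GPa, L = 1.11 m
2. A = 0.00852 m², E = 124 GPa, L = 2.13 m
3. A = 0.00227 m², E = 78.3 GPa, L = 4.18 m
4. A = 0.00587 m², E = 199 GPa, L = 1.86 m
Model: a uniform prismatic bar under axial load, so k = (A·E) / L (SI units).
  Case 1: k = (0.00823 × (1.72 × 10¹¹)) / 1.11 = 1.275 × 10⁹ N/m = 1275 MN/m
  Case 2: k = (0.00852 × (1.24 × 10¹¹)) / 2.13 = 4.96 × 10⁸ N/m = 496 MN/m
  Case 3: k = (0.00227 × (7.83 × 10¹⁰)) / 4.18 = 4.252 × 10⁷ N/m = 42.52 MN/m
  Case 4: k = (0.00587 × (1.99 × 10¹¹)) / 1.86 = 6.28 × 10⁸ N/m = 628 MN/m
Ordering: 1275 MN/m (case 1) > 628 MN/m (case 4) > 496 MN/m (case 2) > 42.52 MN/m (case 3)
Final answer: 1, 4, 2, 3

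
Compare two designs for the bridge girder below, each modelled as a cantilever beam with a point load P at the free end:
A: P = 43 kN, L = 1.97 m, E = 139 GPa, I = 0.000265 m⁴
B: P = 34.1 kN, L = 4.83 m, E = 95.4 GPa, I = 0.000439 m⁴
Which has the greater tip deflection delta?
Model: a cantilever beam with a point load P at the free end, so delta = (P·L^3) / (3·E·I) (SI units).
  A: delta = (43000 × 1.97^3) / (3 × (1.39 × 10¹¹) × 0.000265) = 0.002975 m = 2.975 mm
  B: delta = (34100 × 4.83^3) / (3 × (9.54 × 10¹⁰) × 0.000439) = 0.03058 m = 30.58 mm
30.58 mm > 2.975 mm, so B is larger.
Final answer: B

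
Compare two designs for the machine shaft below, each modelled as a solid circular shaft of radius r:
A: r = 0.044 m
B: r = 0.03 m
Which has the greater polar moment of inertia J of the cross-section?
Model: a solid circular shaft of radius r, so J = (π·r^4) / 2 (SI units).
  A: J = (π × 0.044^4) / 2 = 5.887 × 10⁻⁶ m⁴
  B: J = (π × 0.03^4) / 2 = 1.272 × 10⁻⁶ m⁴
5.887 × 10⁻⁶ m⁴ > 1.272 × 10⁻⁶ m⁴, so A is larger.
Final answer: A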